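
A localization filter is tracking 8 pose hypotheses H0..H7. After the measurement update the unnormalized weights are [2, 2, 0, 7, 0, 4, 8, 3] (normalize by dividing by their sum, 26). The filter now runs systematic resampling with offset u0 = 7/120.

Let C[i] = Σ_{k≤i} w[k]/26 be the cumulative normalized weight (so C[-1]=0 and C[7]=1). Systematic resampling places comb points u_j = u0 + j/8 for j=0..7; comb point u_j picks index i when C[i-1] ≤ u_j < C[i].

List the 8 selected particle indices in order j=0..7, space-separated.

C = [1/13, 2/13, 2/13, 11/26, 11/26, 15/26, 23/26, 1]
j=0: u_0=7/120 ∈ [0, 1/13) → index 0
j=1: u_1=11/60 ∈ [2/13, 11/26) → index 3
j=2: u_2=37/120 ∈ [2/13, 11/26) → index 3
j=3: u_3=13/30 ∈ [11/26, 15/26) → index 5
j=4: u_4=67/120 ∈ [11/26, 15/26) → index 5
j=5: u_5=41/60 ∈ [15/26, 23/26) → index 6
j=6: u_6=97/120 ∈ [15/26, 23/26) → index 6
j=7: u_7=14/15 ∈ [23/26, 1) → index 7

0 3 3 5 5 6 6 7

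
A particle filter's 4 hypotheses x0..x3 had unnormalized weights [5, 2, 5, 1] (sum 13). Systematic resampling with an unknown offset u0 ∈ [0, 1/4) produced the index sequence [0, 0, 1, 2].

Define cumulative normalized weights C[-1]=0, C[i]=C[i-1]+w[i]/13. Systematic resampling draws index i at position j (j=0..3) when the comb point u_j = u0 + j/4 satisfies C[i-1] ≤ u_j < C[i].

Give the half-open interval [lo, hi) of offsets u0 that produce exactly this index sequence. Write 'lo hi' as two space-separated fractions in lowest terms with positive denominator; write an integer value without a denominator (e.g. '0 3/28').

C = [5/13, 7/13, 12/13, 1]
j=0 picked index 0: u0 ∈ [0, 5/13)
j=1 picked index 0: u0 ∈ [-1/4, 7/52)
j=2 picked index 1: u0 ∈ [-3/26, 1/26)
j=3 picked index 2: u0 ∈ [-11/52, 9/52)
intersection: [0, 1/26)

0 1/26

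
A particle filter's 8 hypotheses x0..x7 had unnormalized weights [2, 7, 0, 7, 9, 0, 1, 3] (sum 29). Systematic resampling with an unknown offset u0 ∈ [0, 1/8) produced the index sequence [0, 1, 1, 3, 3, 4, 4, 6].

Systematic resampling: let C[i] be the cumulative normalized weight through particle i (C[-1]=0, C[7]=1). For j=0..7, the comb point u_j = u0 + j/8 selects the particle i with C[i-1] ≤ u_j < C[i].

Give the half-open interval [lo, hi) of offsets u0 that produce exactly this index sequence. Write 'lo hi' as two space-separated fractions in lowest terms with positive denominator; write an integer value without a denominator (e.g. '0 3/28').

0 5/232

C = [2/29, 9/29, 9/29, 16/29, 25/29, 25/29, 26/29, 1]
j=0 picked index 0: u0 ∈ [0, 2/29)
j=1 picked index 1: u0 ∈ [-13/232, 43/232)
j=2 picked index 1: u0 ∈ [-21/116, 7/116)
j=3 picked index 3: u0 ∈ [-15/232, 41/232)
j=4 picked index 3: u0 ∈ [-11/58, 3/58)
j=5 picked index 4: u0 ∈ [-17/232, 55/232)
j=6 picked index 4: u0 ∈ [-23/116, 13/116)
j=7 picked index 6: u0 ∈ [-3/232, 5/232)
intersection: [0, 5/232)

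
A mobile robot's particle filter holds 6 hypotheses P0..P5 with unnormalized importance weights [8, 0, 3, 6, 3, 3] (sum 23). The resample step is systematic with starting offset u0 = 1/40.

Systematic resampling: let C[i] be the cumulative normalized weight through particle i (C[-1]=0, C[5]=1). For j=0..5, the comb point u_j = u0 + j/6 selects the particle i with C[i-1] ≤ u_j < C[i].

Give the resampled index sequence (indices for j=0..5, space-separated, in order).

C = [8/23, 8/23, 11/23, 17/23, 20/23, 1]
j=0: u_0=1/40 ∈ [0, 8/23) → index 0
j=1: u_1=23/120 ∈ [0, 8/23) → index 0
j=2: u_2=43/120 ∈ [8/23, 11/23) → index 2
j=3: u_3=21/40 ∈ [11/23, 17/23) → index 3
j=4: u_4=83/120 ∈ [11/23, 17/23) → index 3
j=5: u_5=103/120 ∈ [17/23, 20/23) → index 4

0 0 2 3 3 4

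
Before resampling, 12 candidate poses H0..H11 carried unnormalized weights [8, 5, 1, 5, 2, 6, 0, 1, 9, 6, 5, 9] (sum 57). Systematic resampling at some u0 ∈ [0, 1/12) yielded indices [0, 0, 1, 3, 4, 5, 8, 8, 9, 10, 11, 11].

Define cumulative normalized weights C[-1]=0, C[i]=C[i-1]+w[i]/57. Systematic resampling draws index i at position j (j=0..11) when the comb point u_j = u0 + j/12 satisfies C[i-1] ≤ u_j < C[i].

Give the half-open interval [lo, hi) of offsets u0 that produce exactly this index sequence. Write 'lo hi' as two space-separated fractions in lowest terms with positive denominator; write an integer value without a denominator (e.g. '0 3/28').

C = [8/57, 13/57, 14/57, 1/3, 7/19, 9/19, 9/19, 28/57, 37/57, 43/57, 16/19, 1]
j=0 picked index 0: u0 ∈ [0, 8/57)
j=1 picked index 0: u0 ∈ [-1/12, 13/228)
j=2 picked index 1: u0 ∈ [-1/38, 7/114)
j=3 picked index 3: u0 ∈ [-1/228, 1/12)
j=4 picked index 4: u0 ∈ [0, 2/57)
j=5 picked index 5: u0 ∈ [-11/228, 13/228)
j=6 picked index 8: u0 ∈ [-1/114, 17/114)
j=7 picked index 8: u0 ∈ [-7/76, 5/76)
j=8 picked index 9: u0 ∈ [-1/57, 5/57)
j=9 picked index 10: u0 ∈ [1/228, 7/76)
j=10 picked index 11: u0 ∈ [1/114, 1/6)
j=11 picked index 11: u0 ∈ [-17/228, 1/12)
intersection: [1/114, 2/57)

1/114 2/57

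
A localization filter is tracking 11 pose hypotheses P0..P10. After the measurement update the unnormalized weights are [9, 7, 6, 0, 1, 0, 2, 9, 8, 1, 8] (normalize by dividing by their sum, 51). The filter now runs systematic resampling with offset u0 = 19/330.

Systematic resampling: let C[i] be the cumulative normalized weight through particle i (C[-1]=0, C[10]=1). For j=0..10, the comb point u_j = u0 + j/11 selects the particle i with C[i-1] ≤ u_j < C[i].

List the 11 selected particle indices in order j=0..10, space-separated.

C = [3/17, 16/51, 22/51, 22/51, 23/51, 23/51, 25/51, 2/3, 14/17, 43/51, 1]
j=0: u_0=19/330 ∈ [0, 3/17) → index 0
j=1: u_1=49/330 ∈ [0, 3/17) → index 0
j=2: u_2=79/330 ∈ [3/17, 16/51) → index 1
j=3: u_3=109/330 ∈ [16/51, 22/51) → index 2
j=4: u_4=139/330 ∈ [16/51, 22/51) → index 2
j=5: u_5=169/330 ∈ [25/51, 2/3) → index 7
j=6: u_6=199/330 ∈ [25/51, 2/3) → index 7
j=7: u_7=229/330 ∈ [2/3, 14/17) → index 8
j=8: u_8=259/330 ∈ [2/3, 14/17) → index 8
j=9: u_9=289/330 ∈ [43/51, 1) → index 10
j=10: u_10=29/30 ∈ [43/51, 1) → index 10

0 0 1 2 2 7 7 8 8 10 10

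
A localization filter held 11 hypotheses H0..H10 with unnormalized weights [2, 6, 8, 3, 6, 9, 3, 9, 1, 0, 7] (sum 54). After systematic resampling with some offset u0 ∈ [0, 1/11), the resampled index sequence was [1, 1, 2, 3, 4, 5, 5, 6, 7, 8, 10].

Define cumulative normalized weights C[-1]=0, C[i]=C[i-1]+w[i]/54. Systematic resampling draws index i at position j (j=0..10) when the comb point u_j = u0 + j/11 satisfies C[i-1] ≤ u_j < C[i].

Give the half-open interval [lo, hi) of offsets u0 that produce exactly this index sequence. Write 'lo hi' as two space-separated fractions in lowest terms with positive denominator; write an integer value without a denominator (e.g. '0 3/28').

C = [1/27, 4/27, 8/27, 19/54, 25/54, 17/27, 37/54, 23/27, 47/54, 47/54, 1]
j=0 picked index 1: u0 ∈ [1/27, 4/27)
j=1 picked index 1: u0 ∈ [-16/297, 17/297)
j=2 picked index 2: u0 ∈ [-10/297, 34/297)
j=3 picked index 3: u0 ∈ [7/297, 47/594)
j=4 picked index 4: u0 ∈ [-7/594, 59/594)
j=5 picked index 5: u0 ∈ [5/594, 52/297)
j=6 picked index 5: u0 ∈ [-49/594, 25/297)
j=7 picked index 6: u0 ∈ [-2/297, 29/594)
j=8 picked index 7: u0 ∈ [-25/594, 37/297)
j=9 picked index 8: u0 ∈ [10/297, 31/594)
j=10 picked index 10: u0 ∈ [-23/594, 1/11)
intersection: [1/27, 29/594)

1/27 29/594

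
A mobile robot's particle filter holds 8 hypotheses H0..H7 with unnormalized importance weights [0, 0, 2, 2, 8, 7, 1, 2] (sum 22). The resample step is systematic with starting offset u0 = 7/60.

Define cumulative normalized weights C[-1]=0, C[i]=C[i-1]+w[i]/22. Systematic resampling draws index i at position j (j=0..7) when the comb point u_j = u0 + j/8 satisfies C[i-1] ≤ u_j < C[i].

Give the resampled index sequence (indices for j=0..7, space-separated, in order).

C = [0, 0, 1/11, 2/11, 6/11, 19/22, 10/11, 1]
j=0: u_0=7/60 ∈ [1/11, 2/11) → index 3
j=1: u_1=29/120 ∈ [2/11, 6/11) → index 4
j=2: u_2=11/30 ∈ [2/11, 6/11) → index 4
j=3: u_3=59/120 ∈ [2/11, 6/11) → index 4
j=4: u_4=37/60 ∈ [6/11, 19/22) → index 5
j=5: u_5=89/120 ∈ [6/11, 19/22) → index 5
j=6: u_6=13/15 ∈ [19/22, 10/11) → index 6
j=7: u_7=119/120 ∈ [10/11, 1) → index 7

3 4 4 4 5 5 6 7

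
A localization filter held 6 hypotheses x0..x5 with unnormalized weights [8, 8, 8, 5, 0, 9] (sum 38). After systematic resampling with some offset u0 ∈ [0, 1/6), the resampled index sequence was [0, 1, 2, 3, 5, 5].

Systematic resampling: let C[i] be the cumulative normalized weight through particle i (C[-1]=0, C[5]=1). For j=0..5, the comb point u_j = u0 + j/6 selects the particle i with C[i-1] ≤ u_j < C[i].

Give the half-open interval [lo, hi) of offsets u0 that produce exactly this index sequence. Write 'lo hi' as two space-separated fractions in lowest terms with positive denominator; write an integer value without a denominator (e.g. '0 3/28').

C = [4/19, 8/19, 12/19, 29/38, 29/38, 1]
j=0 picked index 0: u0 ∈ [0, 4/19)
j=1 picked index 1: u0 ∈ [5/114, 29/114)
j=2 picked index 2: u0 ∈ [5/57, 17/57)
j=3 picked index 3: u0 ∈ [5/38, 5/19)
j=4 picked index 5: u0 ∈ [11/114, 1/3)
j=5 picked index 5: u0 ∈ [-4/57, 1/6)
intersection: [5/38, 1/6)

5/38 1/6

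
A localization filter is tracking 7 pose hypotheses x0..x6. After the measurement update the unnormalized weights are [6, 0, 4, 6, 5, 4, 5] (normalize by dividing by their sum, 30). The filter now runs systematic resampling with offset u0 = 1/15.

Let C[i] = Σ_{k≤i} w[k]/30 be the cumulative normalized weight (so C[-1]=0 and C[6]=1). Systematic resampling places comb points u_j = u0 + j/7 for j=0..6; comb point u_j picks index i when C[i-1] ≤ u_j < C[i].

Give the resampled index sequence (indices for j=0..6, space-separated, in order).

0 2 3 3 4 5 6

C = [1/5, 1/5, 1/3, 8/15, 7/10, 5/6, 1]
j=0: u_0=1/15 ∈ [0, 1/5) → index 0
j=1: u_1=22/105 ∈ [1/5, 1/3) → index 2
j=2: u_2=37/105 ∈ [1/3, 8/15) → index 3
j=3: u_3=52/105 ∈ [1/3, 8/15) → index 3
j=4: u_4=67/105 ∈ [8/15, 7/10) → index 4
j=5: u_5=82/105 ∈ [7/10, 5/6) → index 5
j=6: u_6=97/105 ∈ [5/6, 1) → index 6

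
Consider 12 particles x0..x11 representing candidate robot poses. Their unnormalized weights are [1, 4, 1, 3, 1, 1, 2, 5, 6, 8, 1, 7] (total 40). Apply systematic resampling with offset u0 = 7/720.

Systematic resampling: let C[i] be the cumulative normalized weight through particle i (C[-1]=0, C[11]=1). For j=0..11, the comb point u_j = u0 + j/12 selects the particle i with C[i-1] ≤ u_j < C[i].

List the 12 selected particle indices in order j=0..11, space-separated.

0 1 3 5 7 7 8 8 9 9 11 11

C = [1/40, 1/8, 3/20, 9/40, 1/4, 11/40, 13/40, 9/20, 3/5, 4/5, 33/40, 1]
j=0: u_0=7/720 ∈ [0, 1/40) → index 0
j=1: u_1=67/720 ∈ [1/40, 1/8) → index 1
j=2: u_2=127/720 ∈ [3/20, 9/40) → index 3
j=3: u_3=187/720 ∈ [1/4, 11/40) → index 5
j=4: u_4=247/720 ∈ [13/40, 9/20) → index 7
j=5: u_5=307/720 ∈ [13/40, 9/20) → index 7
j=6: u_6=367/720 ∈ [9/20, 3/5) → index 8
j=7: u_7=427/720 ∈ [9/20, 3/5) → index 8
j=8: u_8=487/720 ∈ [3/5, 4/5) → index 9
j=9: u_9=547/720 ∈ [3/5, 4/5) → index 9
j=10: u_10=607/720 ∈ [33/40, 1) → index 11
j=11: u_11=667/720 ∈ [33/40, 1) → index 11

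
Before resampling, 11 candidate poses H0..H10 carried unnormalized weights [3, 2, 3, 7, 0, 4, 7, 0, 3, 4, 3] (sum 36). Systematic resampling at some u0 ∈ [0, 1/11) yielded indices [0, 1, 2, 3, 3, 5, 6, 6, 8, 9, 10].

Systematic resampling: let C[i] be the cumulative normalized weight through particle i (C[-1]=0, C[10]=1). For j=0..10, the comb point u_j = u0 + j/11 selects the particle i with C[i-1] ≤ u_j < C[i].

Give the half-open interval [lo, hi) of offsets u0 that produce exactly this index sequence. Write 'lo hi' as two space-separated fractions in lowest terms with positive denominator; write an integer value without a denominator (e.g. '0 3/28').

C = [1/12, 5/36, 2/9, 5/12, 5/12, 19/36, 13/18, 13/18, 29/36, 11/12, 1]
j=0 picked index 0: u0 ∈ [0, 1/12)
j=1 picked index 1: u0 ∈ [-1/132, 19/396)
j=2 picked index 2: u0 ∈ [-17/396, 4/99)
j=3 picked index 3: u0 ∈ [-5/99, 19/132)
j=4 picked index 3: u0 ∈ [-14/99, 7/132)
j=5 picked index 5: u0 ∈ [-5/132, 29/396)
j=6 picked index 6: u0 ∈ [-7/396, 35/198)
j=7 picked index 6: u0 ∈ [-43/396, 17/198)
j=8 picked index 8: u0 ∈ [-1/198, 31/396)
j=9 picked index 9: u0 ∈ [-5/396, 13/132)
j=10 picked index 10: u0 ∈ [1/132, 1/11)
intersection: [1/132, 4/99)

1/132 4/99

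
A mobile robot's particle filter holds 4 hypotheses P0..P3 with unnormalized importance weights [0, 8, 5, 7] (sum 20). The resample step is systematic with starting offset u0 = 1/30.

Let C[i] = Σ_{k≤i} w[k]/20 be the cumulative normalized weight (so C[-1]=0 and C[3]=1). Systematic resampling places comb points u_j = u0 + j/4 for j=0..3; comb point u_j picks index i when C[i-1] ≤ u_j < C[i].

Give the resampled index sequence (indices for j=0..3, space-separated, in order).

1 1 2 3

C = [0, 2/5, 13/20, 1]
j=0: u_0=1/30 ∈ [0, 2/5) → index 1
j=1: u_1=17/60 ∈ [0, 2/5) → index 1
j=2: u_2=8/15 ∈ [2/5, 13/20) → index 2
j=3: u_3=47/60 ∈ [13/20, 1) → index 3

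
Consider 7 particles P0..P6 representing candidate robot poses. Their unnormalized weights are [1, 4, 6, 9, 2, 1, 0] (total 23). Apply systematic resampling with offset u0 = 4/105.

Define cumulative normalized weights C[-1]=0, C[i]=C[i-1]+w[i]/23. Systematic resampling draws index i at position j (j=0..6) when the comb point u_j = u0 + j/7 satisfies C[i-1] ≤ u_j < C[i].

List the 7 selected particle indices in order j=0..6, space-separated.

C = [1/23, 5/23, 11/23, 20/23, 22/23, 1, 1]
j=0: u_0=4/105 ∈ [0, 1/23) → index 0
j=1: u_1=19/105 ∈ [1/23, 5/23) → index 1
j=2: u_2=34/105 ∈ [5/23, 11/23) → index 2
j=3: u_3=7/15 ∈ [5/23, 11/23) → index 2
j=4: u_4=64/105 ∈ [11/23, 20/23) → index 3
j=5: u_5=79/105 ∈ [11/23, 20/23) → index 3
j=6: u_6=94/105 ∈ [20/23, 22/23) → index 4

0 1 2 2 3 3 4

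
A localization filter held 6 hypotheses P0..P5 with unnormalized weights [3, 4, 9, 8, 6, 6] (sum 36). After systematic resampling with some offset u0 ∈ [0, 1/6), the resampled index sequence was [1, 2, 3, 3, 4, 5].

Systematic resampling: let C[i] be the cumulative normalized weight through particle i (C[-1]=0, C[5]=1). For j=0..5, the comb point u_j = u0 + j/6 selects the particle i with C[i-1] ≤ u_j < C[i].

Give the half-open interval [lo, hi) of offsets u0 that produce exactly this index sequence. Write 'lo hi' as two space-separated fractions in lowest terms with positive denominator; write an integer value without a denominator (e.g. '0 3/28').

1/9 1/6

C = [1/12, 7/36, 4/9, 2/3, 5/6, 1]
j=0 picked index 1: u0 ∈ [1/12, 7/36)
j=1 picked index 2: u0 ∈ [1/36, 5/18)
j=2 picked index 3: u0 ∈ [1/9, 1/3)
j=3 picked index 3: u0 ∈ [-1/18, 1/6)
j=4 picked index 4: u0 ∈ [0, 1/6)
j=5 picked index 5: u0 ∈ [0, 1/6)
intersection: [1/9, 1/6)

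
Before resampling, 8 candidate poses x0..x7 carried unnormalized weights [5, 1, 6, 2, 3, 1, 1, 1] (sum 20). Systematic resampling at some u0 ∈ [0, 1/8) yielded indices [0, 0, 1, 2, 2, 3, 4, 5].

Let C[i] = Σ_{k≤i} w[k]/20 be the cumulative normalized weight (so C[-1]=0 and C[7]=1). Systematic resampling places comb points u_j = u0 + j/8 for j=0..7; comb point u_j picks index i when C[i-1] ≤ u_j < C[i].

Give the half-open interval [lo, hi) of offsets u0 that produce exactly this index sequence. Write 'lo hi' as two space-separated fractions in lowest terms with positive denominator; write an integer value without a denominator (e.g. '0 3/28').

C = [1/4, 3/10, 3/5, 7/10, 17/20, 9/10, 19/20, 1]
j=0 picked index 0: u0 ∈ [0, 1/4)
j=1 picked index 0: u0 ∈ [-1/8, 1/8)
j=2 picked index 1: u0 ∈ [0, 1/20)
j=3 picked index 2: u0 ∈ [-3/40, 9/40)
j=4 picked index 2: u0 ∈ [-1/5, 1/10)
j=5 picked index 3: u0 ∈ [-1/40, 3/40)
j=6 picked index 4: u0 ∈ [-1/20, 1/10)
j=7 picked index 5: u0 ∈ [-1/40, 1/40)
intersection: [0, 1/40)

0 1/40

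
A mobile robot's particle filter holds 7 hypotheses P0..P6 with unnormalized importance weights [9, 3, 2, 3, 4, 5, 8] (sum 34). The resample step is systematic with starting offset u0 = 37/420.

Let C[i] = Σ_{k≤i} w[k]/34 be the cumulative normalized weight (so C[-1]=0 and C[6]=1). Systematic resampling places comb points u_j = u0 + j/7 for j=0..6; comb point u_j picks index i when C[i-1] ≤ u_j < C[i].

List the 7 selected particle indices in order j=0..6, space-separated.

C = [9/34, 6/17, 7/17, 1/2, 21/34, 13/17, 1]
j=0: u_0=37/420 ∈ [0, 9/34) → index 0
j=1: u_1=97/420 ∈ [0, 9/34) → index 0
j=2: u_2=157/420 ∈ [6/17, 7/17) → index 2
j=3: u_3=31/60 ∈ [1/2, 21/34) → index 4
j=4: u_4=277/420 ∈ [21/34, 13/17) → index 5
j=5: u_5=337/420 ∈ [13/17, 1) → index 6
j=6: u_6=397/420 ∈ [13/17, 1) → index 6

0 0 2 4 5 6 6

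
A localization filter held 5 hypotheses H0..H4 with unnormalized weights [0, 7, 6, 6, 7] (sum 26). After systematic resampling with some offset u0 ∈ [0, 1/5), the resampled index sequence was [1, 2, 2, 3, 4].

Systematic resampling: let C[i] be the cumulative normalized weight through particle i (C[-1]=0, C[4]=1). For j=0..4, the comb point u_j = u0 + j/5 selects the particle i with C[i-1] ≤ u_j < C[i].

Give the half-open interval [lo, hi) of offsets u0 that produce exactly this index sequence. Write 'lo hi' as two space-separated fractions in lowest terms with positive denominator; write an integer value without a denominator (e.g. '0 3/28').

C = [0, 7/26, 1/2, 19/26, 1]
j=0 picked index 1: u0 ∈ [0, 7/26)
j=1 picked index 2: u0 ∈ [9/130, 3/10)
j=2 picked index 2: u0 ∈ [-17/130, 1/10)
j=3 picked index 3: u0 ∈ [-1/10, 17/130)
j=4 picked index 4: u0 ∈ [-9/130, 1/5)
intersection: [9/130, 1/10)

9/130 1/10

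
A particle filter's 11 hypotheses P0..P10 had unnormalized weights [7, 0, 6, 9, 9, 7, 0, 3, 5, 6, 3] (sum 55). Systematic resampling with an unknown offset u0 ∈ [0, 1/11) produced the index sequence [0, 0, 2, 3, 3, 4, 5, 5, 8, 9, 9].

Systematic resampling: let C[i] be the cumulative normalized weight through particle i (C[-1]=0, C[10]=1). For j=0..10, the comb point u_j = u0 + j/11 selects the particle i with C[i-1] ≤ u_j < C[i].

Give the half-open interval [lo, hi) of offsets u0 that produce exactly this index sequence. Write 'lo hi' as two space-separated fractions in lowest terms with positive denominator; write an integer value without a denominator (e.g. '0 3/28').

1/55 2/55

C = [7/55, 7/55, 13/55, 2/5, 31/55, 38/55, 38/55, 41/55, 46/55, 52/55, 1]
j=0 picked index 0: u0 ∈ [0, 7/55)
j=1 picked index 0: u0 ∈ [-1/11, 2/55)
j=2 picked index 2: u0 ∈ [-3/55, 3/55)
j=3 picked index 3: u0 ∈ [-2/55, 7/55)
j=4 picked index 3: u0 ∈ [-7/55, 2/55)
j=5 picked index 4: u0 ∈ [-3/55, 6/55)
j=6 picked index 5: u0 ∈ [1/55, 8/55)
j=7 picked index 5: u0 ∈ [-4/55, 3/55)
j=8 picked index 8: u0 ∈ [1/55, 6/55)
j=9 picked index 9: u0 ∈ [1/55, 7/55)
j=10 picked index 9: u0 ∈ [-4/55, 2/55)
intersection: [1/55, 2/55)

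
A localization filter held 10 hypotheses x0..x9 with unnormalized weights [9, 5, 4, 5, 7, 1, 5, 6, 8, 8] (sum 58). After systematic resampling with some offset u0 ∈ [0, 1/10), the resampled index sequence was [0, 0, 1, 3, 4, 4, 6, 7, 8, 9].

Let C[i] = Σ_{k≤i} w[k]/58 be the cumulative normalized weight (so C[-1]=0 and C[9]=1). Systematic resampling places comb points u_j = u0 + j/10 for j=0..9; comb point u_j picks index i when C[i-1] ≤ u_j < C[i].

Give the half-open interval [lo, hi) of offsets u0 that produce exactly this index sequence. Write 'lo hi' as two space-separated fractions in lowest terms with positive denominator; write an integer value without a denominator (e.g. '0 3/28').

C = [9/58, 7/29, 9/29, 23/58, 15/29, 31/58, 18/29, 21/29, 25/29, 1]
j=0 picked index 0: u0 ∈ [0, 9/58)
j=1 picked index 0: u0 ∈ [-1/10, 8/145)
j=2 picked index 1: u0 ∈ [-13/290, 6/145)
j=3 picked index 3: u0 ∈ [3/290, 14/145)
j=4 picked index 4: u0 ∈ [-1/290, 17/145)
j=5 picked index 4: u0 ∈ [-3/29, 1/58)
j=6 picked index 6: u0 ∈ [-19/290, 3/145)
j=7 picked index 7: u0 ∈ [-23/290, 7/290)
j=8 picked index 8: u0 ∈ [-11/145, 9/145)
j=9 picked index 9: u0 ∈ [-11/290, 1/10)
intersection: [3/290, 1/58)

3/290 1/58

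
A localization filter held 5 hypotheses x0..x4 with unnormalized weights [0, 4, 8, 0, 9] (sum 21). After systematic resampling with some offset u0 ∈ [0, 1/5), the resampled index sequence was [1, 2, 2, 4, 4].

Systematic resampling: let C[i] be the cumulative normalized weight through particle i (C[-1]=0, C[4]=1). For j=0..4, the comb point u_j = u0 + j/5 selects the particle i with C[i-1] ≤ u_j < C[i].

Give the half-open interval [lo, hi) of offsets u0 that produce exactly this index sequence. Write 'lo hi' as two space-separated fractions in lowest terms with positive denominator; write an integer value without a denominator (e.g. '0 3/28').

C = [0, 4/21, 4/7, 4/7, 1]
j=0 picked index 1: u0 ∈ [0, 4/21)
j=1 picked index 2: u0 ∈ [-1/105, 13/35)
j=2 picked index 2: u0 ∈ [-22/105, 6/35)
j=3 picked index 4: u0 ∈ [-1/35, 2/5)
j=4 picked index 4: u0 ∈ [-8/35, 1/5)
intersection: [0, 6/35)

0 6/35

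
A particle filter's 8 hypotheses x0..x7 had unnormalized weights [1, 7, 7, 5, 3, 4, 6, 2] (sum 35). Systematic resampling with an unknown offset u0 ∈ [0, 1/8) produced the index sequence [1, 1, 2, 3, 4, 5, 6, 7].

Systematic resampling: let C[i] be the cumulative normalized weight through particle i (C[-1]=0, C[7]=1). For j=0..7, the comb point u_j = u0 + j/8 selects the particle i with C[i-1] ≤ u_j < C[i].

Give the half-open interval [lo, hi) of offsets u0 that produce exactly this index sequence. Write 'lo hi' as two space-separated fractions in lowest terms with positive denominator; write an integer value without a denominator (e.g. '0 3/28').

C = [1/35, 8/35, 3/7, 4/7, 23/35, 27/35, 33/35, 1]
j=0 picked index 1: u0 ∈ [1/35, 8/35)
j=1 picked index 1: u0 ∈ [-27/280, 29/280)
j=2 picked index 2: u0 ∈ [-3/140, 5/28)
j=3 picked index 3: u0 ∈ [3/56, 11/56)
j=4 picked index 4: u0 ∈ [1/14, 11/70)
j=5 picked index 5: u0 ∈ [9/280, 41/280)
j=6 picked index 6: u0 ∈ [3/140, 27/140)
j=7 picked index 7: u0 ∈ [19/280, 1/8)
intersection: [1/14, 29/280)

1/14 29/280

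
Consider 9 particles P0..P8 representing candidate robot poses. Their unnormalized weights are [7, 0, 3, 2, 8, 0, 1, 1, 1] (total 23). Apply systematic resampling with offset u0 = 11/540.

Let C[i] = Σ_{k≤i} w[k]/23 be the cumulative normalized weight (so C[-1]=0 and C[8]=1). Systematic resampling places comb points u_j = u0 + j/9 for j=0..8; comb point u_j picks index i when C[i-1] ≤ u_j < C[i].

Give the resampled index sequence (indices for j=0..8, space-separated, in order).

C = [7/23, 7/23, 10/23, 12/23, 20/23, 20/23, 21/23, 22/23, 1]
j=0: u_0=11/540 ∈ [0, 7/23) → index 0
j=1: u_1=71/540 ∈ [0, 7/23) → index 0
j=2: u_2=131/540 ∈ [0, 7/23) → index 0
j=3: u_3=191/540 ∈ [7/23, 10/23) → index 2
j=4: u_4=251/540 ∈ [10/23, 12/23) → index 3
j=5: u_5=311/540 ∈ [12/23, 20/23) → index 4
j=6: u_6=371/540 ∈ [12/23, 20/23) → index 4
j=7: u_7=431/540 ∈ [12/23, 20/23) → index 4
j=8: u_8=491/540 ∈ [20/23, 21/23) → index 6

0 0 0 2 3 4 4 4 6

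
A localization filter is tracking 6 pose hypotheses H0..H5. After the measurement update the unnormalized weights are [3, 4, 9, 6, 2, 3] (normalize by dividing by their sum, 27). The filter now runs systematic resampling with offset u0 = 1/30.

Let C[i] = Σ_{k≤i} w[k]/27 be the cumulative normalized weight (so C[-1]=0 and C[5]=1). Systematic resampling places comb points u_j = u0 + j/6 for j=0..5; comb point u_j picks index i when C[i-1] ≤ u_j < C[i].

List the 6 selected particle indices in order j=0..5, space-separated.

C = [1/9, 7/27, 16/27, 22/27, 8/9, 1]
j=0: u_0=1/30 ∈ [0, 1/9) → index 0
j=1: u_1=1/5 ∈ [1/9, 7/27) → index 1
j=2: u_2=11/30 ∈ [7/27, 16/27) → index 2
j=3: u_3=8/15 ∈ [7/27, 16/27) → index 2
j=4: u_4=7/10 ∈ [16/27, 22/27) → index 3
j=5: u_5=13/15 ∈ [22/27, 8/9) → index 4

0 1 2 2 3 4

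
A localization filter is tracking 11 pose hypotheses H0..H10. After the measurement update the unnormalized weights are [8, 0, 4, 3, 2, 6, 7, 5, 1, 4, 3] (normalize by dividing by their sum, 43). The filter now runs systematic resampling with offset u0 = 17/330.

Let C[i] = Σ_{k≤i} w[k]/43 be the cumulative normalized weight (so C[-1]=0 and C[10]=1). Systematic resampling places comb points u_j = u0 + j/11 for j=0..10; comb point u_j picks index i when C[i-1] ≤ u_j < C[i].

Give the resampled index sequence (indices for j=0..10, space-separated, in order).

0 0 2 3 5 5 6 6 7 9 10

C = [8/43, 8/43, 12/43, 15/43, 17/43, 23/43, 30/43, 35/43, 36/43, 40/43, 1]
j=0: u_0=17/330 ∈ [0, 8/43) → index 0
j=1: u_1=47/330 ∈ [0, 8/43) → index 0
j=2: u_2=7/30 ∈ [8/43, 12/43) → index 2
j=3: u_3=107/330 ∈ [12/43, 15/43) → index 3
j=4: u_4=137/330 ∈ [17/43, 23/43) → index 5
j=5: u_5=167/330 ∈ [17/43, 23/43) → index 5
j=6: u_6=197/330 ∈ [23/43, 30/43) → index 6
j=7: u_7=227/330 ∈ [23/43, 30/43) → index 6
j=8: u_8=257/330 ∈ [30/43, 35/43) → index 7
j=9: u_9=287/330 ∈ [36/43, 40/43) → index 9
j=10: u_10=317/330 ∈ [40/43, 1) → index 10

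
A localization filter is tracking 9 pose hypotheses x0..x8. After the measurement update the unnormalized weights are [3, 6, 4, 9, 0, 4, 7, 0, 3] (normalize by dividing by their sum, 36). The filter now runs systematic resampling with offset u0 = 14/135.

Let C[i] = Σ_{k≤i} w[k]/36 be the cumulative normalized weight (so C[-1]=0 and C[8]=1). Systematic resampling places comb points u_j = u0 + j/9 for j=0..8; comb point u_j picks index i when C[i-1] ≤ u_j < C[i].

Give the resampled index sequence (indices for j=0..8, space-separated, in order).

1 1 2 3 3 5 6 6 8

C = [1/12, 1/4, 13/36, 11/18, 11/18, 13/18, 11/12, 11/12, 1]
j=0: u_0=14/135 ∈ [1/12, 1/4) → index 1
j=1: u_1=29/135 ∈ [1/12, 1/4) → index 1
j=2: u_2=44/135 ∈ [1/4, 13/36) → index 2
j=3: u_3=59/135 ∈ [13/36, 11/18) → index 3
j=4: u_4=74/135 ∈ [13/36, 11/18) → index 3
j=5: u_5=89/135 ∈ [11/18, 13/18) → index 5
j=6: u_6=104/135 ∈ [13/18, 11/12) → index 6
j=7: u_7=119/135 ∈ [13/18, 11/12) → index 6
j=8: u_8=134/135 ∈ [11/12, 1) → index 8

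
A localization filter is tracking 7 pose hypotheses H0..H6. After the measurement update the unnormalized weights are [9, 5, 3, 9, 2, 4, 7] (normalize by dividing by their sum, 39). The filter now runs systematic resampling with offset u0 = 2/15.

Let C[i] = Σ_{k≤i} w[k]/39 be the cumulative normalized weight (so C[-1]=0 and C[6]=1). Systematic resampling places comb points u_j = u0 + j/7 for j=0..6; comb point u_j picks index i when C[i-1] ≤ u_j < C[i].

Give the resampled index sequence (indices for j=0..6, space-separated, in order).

0 1 2 3 4 6 6

C = [3/13, 14/39, 17/39, 2/3, 28/39, 32/39, 1]
j=0: u_0=2/15 ∈ [0, 3/13) → index 0
j=1: u_1=29/105 ∈ [3/13, 14/39) → index 1
j=2: u_2=44/105 ∈ [14/39, 17/39) → index 2
j=3: u_3=59/105 ∈ [17/39, 2/3) → index 3
j=4: u_4=74/105 ∈ [2/3, 28/39) → index 4
j=5: u_5=89/105 ∈ [32/39, 1) → index 6
j=6: u_6=104/105 ∈ [32/39, 1) → index 6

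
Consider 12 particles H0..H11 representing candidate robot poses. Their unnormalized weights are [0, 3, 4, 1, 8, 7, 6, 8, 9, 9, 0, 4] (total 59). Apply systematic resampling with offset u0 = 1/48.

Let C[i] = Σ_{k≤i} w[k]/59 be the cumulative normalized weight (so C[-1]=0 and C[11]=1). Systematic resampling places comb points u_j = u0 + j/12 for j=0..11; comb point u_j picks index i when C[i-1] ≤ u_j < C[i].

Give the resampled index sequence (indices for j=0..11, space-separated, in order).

1 2 4 4 5 6 7 7 8 8 9 11

C = [0, 3/59, 7/59, 8/59, 16/59, 23/59, 29/59, 37/59, 46/59, 55/59, 55/59, 1]
j=0: u_0=1/48 ∈ [0, 3/59) → index 1
j=1: u_1=5/48 ∈ [3/59, 7/59) → index 2
j=2: u_2=3/16 ∈ [8/59, 16/59) → index 4
j=3: u_3=13/48 ∈ [8/59, 16/59) → index 4
j=4: u_4=17/48 ∈ [16/59, 23/59) → index 5
j=5: u_5=7/16 ∈ [23/59, 29/59) → index 6
j=6: u_6=25/48 ∈ [29/59, 37/59) → index 7
j=7: u_7=29/48 ∈ [29/59, 37/59) → index 7
j=8: u_8=11/16 ∈ [37/59, 46/59) → index 8
j=9: u_9=37/48 ∈ [37/59, 46/59) → index 8
j=10: u_10=41/48 ∈ [46/59, 55/59) → index 9
j=11: u_11=15/16 ∈ [55/59, 1) → index 11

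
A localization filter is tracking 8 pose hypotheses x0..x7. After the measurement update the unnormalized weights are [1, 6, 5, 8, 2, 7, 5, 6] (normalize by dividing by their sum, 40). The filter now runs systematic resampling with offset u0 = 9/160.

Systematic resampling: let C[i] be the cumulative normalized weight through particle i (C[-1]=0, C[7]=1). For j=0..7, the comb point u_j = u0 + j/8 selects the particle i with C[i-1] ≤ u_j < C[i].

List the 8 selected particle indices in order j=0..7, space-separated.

C = [1/40, 7/40, 3/10, 1/2, 11/20, 29/40, 17/20, 1]
j=0: u_0=9/160 ∈ [1/40, 7/40) → index 1
j=1: u_1=29/160 ∈ [7/40, 3/10) → index 2
j=2: u_2=49/160 ∈ [3/10, 1/2) → index 3
j=3: u_3=69/160 ∈ [3/10, 1/2) → index 3
j=4: u_4=89/160 ∈ [11/20, 29/40) → index 5
j=5: u_5=109/160 ∈ [11/20, 29/40) → index 5
j=6: u_6=129/160 ∈ [29/40, 17/20) → index 6
j=7: u_7=149/160 ∈ [17/20, 1) → index 7

1 2 3 3 5 5 6 7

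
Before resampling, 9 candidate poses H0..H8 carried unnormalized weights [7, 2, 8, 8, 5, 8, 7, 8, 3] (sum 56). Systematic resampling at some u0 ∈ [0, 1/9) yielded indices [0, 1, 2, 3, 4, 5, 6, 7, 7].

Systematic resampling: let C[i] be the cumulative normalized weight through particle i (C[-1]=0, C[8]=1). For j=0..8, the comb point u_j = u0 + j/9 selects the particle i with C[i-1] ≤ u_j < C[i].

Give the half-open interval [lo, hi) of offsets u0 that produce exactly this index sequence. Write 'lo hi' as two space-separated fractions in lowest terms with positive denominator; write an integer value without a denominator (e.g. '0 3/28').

C = [1/8, 9/56, 17/56, 25/56, 15/28, 19/28, 45/56, 53/56, 1]
j=0 picked index 0: u0 ∈ [0, 1/8)
j=1 picked index 1: u0 ∈ [1/72, 25/504)
j=2 picked index 2: u0 ∈ [-31/504, 41/504)
j=3 picked index 3: u0 ∈ [-5/168, 19/168)
j=4 picked index 4: u0 ∈ [1/504, 23/252)
j=5 picked index 5: u0 ∈ [-5/252, 31/252)
j=6 picked index 6: u0 ∈ [1/84, 23/168)
j=7 picked index 7: u0 ∈ [13/504, 85/504)
j=8 picked index 7: u0 ∈ [-43/504, 29/504)
intersection: [13/504, 25/504)

13/504 25/504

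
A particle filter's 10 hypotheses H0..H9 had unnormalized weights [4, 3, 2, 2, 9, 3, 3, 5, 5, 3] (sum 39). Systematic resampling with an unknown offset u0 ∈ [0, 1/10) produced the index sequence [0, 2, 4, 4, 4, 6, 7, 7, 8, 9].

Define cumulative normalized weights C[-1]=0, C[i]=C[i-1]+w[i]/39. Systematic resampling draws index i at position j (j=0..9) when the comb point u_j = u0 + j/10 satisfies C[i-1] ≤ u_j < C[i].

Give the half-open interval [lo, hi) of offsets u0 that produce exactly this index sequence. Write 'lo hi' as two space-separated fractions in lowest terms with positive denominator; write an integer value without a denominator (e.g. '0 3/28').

7/78 37/390

C = [4/39, 7/39, 3/13, 11/39, 20/39, 23/39, 2/3, 31/39, 12/13, 1]
j=0 picked index 0: u0 ∈ [0, 4/39)
j=1 picked index 2: u0 ∈ [31/390, 17/130)
j=2 picked index 4: u0 ∈ [16/195, 61/195)
j=3 picked index 4: u0 ∈ [-7/390, 83/390)
j=4 picked index 4: u0 ∈ [-23/195, 22/195)
j=5 picked index 6: u0 ∈ [7/78, 1/6)
j=6 picked index 7: u0 ∈ [1/15, 38/195)
j=7 picked index 7: u0 ∈ [-1/30, 37/390)
j=8 picked index 8: u0 ∈ [-1/195, 8/65)
j=9 picked index 9: u0 ∈ [3/130, 1/10)
intersection: [7/78, 37/390)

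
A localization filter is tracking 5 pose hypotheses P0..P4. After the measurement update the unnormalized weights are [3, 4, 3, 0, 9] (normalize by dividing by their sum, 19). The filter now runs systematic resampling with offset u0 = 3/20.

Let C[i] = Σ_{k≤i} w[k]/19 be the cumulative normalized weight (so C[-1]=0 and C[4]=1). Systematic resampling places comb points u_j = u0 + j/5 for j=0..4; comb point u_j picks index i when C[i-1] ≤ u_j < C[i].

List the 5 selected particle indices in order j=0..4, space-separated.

0 1 4 4 4

C = [3/19, 7/19, 10/19, 10/19, 1]
j=0: u_0=3/20 ∈ [0, 3/19) → index 0
j=1: u_1=7/20 ∈ [3/19, 7/19) → index 1
j=2: u_2=11/20 ∈ [10/19, 1) → index 4
j=3: u_3=3/4 ∈ [10/19, 1) → index 4
j=4: u_4=19/20 ∈ [10/19, 1) → index 4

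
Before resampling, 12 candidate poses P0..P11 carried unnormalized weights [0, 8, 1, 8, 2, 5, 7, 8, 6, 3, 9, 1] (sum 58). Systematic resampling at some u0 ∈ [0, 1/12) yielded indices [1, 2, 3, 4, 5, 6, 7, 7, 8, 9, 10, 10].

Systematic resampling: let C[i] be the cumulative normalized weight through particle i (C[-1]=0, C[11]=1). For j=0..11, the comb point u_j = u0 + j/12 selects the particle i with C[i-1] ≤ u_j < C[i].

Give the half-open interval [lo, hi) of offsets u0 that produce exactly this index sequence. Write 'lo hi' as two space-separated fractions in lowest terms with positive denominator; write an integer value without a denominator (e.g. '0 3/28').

19/348 23/348

C = [0, 4/29, 9/58, 17/58, 19/58, 12/29, 31/58, 39/58, 45/58, 24/29, 57/58, 1]
j=0 picked index 1: u0 ∈ [0, 4/29)
j=1 picked index 2: u0 ∈ [19/348, 25/348)
j=2 picked index 3: u0 ∈ [-1/87, 11/87)
j=3 picked index 4: u0 ∈ [5/116, 9/116)
j=4 picked index 5: u0 ∈ [-1/174, 7/87)
j=5 picked index 6: u0 ∈ [-1/348, 41/348)
j=6 picked index 7: u0 ∈ [1/29, 5/29)
j=7 picked index 7: u0 ∈ [-17/348, 31/348)
j=8 picked index 8: u0 ∈ [1/174, 19/174)
j=9 picked index 9: u0 ∈ [3/116, 9/116)
j=10 picked index 10: u0 ∈ [-1/174, 13/87)
j=11 picked index 10: u0 ∈ [-31/348, 23/348)
intersection: [19/348, 23/348)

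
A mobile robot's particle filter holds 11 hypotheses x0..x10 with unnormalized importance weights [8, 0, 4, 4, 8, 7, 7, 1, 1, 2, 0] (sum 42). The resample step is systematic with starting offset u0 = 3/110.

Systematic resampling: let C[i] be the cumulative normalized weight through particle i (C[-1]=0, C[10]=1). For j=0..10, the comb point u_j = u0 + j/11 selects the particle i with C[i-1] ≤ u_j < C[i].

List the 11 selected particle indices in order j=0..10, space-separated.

0 0 2 3 4 4 5 5 6 6 8

C = [4/21, 4/21, 2/7, 8/21, 4/7, 31/42, 19/21, 13/14, 20/21, 1, 1]
j=0: u_0=3/110 ∈ [0, 4/21) → index 0
j=1: u_1=13/110 ∈ [0, 4/21) → index 0
j=2: u_2=23/110 ∈ [4/21, 2/7) → index 2
j=3: u_3=3/10 ∈ [2/7, 8/21) → index 3
j=4: u_4=43/110 ∈ [8/21, 4/7) → index 4
j=5: u_5=53/110 ∈ [8/21, 4/7) → index 4
j=6: u_6=63/110 ∈ [4/7, 31/42) → index 5
j=7: u_7=73/110 ∈ [4/7, 31/42) → index 5
j=8: u_8=83/110 ∈ [31/42, 19/21) → index 6
j=9: u_9=93/110 ∈ [31/42, 19/21) → index 6
j=10: u_10=103/110 ∈ [13/14, 20/21) → index 8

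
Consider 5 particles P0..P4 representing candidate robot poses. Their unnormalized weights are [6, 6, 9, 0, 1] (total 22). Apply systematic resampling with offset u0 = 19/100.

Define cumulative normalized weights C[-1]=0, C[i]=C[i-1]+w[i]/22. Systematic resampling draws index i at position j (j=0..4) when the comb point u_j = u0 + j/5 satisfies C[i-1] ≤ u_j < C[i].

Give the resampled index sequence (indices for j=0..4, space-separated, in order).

C = [3/11, 6/11, 21/22, 21/22, 1]
j=0: u_0=19/100 ∈ [0, 3/11) → index 0
j=1: u_1=39/100 ∈ [3/11, 6/11) → index 1
j=2: u_2=59/100 ∈ [6/11, 21/22) → index 2
j=3: u_3=79/100 ∈ [6/11, 21/22) → index 2
j=4: u_4=99/100 ∈ [21/22, 1) → index 4

0 1 2 2 4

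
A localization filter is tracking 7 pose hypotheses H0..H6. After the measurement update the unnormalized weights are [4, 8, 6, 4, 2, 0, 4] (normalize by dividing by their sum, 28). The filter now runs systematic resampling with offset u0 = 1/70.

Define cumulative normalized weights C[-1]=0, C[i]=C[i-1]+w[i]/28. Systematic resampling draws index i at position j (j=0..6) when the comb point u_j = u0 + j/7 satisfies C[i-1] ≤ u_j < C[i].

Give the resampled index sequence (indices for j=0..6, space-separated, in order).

0 1 1 2 2 3 6

C = [1/7, 3/7, 9/14, 11/14, 6/7, 6/7, 1]
j=0: u_0=1/70 ∈ [0, 1/7) → index 0
j=1: u_1=11/70 ∈ [1/7, 3/7) → index 1
j=2: u_2=3/10 ∈ [1/7, 3/7) → index 1
j=3: u_3=31/70 ∈ [3/7, 9/14) → index 2
j=4: u_4=41/70 ∈ [3/7, 9/14) → index 2
j=5: u_5=51/70 ∈ [9/14, 11/14) → index 3
j=6: u_6=61/70 ∈ [6/7, 1) → index 6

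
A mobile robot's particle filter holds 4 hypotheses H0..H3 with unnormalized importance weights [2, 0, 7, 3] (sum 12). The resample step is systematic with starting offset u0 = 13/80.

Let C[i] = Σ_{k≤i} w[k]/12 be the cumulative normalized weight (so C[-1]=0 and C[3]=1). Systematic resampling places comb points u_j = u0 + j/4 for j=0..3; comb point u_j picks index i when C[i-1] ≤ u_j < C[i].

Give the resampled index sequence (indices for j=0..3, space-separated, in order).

C = [1/6, 1/6, 3/4, 1]
j=0: u_0=13/80 ∈ [0, 1/6) → index 0
j=1: u_1=33/80 ∈ [1/6, 3/4) → index 2
j=2: u_2=53/80 ∈ [1/6, 3/4) → index 2
j=3: u_3=73/80 ∈ [3/4, 1) → index 3

0 2 2 3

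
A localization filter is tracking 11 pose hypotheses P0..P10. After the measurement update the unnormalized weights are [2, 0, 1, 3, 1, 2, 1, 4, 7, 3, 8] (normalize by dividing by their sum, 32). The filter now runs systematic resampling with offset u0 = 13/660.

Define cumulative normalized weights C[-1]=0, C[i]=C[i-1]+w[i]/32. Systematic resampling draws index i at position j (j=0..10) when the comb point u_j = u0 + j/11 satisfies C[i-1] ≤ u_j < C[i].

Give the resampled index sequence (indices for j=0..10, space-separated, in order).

C = [1/16, 1/16, 3/32, 3/16, 7/32, 9/32, 5/16, 7/16, 21/32, 3/4, 1]
j=0: u_0=13/660 ∈ [0, 1/16) → index 0
j=1: u_1=73/660 ∈ [3/32, 3/16) → index 3
j=2: u_2=133/660 ∈ [3/16, 7/32) → index 4
j=3: u_3=193/660 ∈ [9/32, 5/16) → index 6
j=4: u_4=23/60 ∈ [5/16, 7/16) → index 7
j=5: u_5=313/660 ∈ [7/16, 21/32) → index 8
j=6: u_6=373/660 ∈ [7/16, 21/32) → index 8
j=7: u_7=433/660 ∈ [7/16, 21/32) → index 8
j=8: u_8=493/660 ∈ [21/32, 3/4) → index 9
j=9: u_9=553/660 ∈ [3/4, 1) → index 10
j=10: u_10=613/660 ∈ [3/4, 1) → index 10

0 3 4 6 7 8 8 8 9 10 10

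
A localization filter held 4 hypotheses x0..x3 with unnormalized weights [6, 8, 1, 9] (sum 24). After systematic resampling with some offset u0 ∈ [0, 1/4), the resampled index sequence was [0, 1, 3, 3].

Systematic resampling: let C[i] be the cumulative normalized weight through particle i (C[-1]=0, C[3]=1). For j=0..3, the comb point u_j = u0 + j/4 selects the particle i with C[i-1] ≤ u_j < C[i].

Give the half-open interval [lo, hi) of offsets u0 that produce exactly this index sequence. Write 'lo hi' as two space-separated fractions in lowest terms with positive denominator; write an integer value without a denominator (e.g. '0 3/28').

C = [1/4, 7/12, 5/8, 1]
j=0 picked index 0: u0 ∈ [0, 1/4)
j=1 picked index 1: u0 ∈ [0, 1/3)
j=2 picked index 3: u0 ∈ [1/8, 1/2)
j=3 picked index 3: u0 ∈ [-1/8, 1/4)
intersection: [1/8, 1/4)

1/8 1/4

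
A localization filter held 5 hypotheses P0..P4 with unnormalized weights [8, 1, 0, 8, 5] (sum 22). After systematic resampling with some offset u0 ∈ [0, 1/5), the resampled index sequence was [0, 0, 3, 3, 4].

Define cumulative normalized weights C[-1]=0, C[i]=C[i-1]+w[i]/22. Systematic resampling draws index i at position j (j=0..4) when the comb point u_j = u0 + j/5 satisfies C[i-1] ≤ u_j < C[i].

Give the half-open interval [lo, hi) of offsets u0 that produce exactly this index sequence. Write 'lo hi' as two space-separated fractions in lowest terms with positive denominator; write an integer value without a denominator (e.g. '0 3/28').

C = [4/11, 9/22, 9/22, 17/22, 1]
j=0 picked index 0: u0 ∈ [0, 4/11)
j=1 picked index 0: u0 ∈ [-1/5, 9/55)
j=2 picked index 3: u0 ∈ [1/110, 41/110)
j=3 picked index 3: u0 ∈ [-21/110, 19/110)
j=4 picked index 4: u0 ∈ [-3/110, 1/5)
intersection: [1/110, 9/55)

1/110 9/55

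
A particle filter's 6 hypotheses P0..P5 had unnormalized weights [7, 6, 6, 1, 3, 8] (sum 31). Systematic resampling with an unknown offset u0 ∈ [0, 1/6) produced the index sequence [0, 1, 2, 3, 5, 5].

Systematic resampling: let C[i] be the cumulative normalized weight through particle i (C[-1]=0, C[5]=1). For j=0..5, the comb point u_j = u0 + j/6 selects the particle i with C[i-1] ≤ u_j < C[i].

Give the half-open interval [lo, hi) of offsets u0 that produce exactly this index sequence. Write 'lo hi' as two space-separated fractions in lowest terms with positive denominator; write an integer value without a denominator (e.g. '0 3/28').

7/62 9/62

C = [7/31, 13/31, 19/31, 20/31, 23/31, 1]
j=0 picked index 0: u0 ∈ [0, 7/31)
j=1 picked index 1: u0 ∈ [11/186, 47/186)
j=2 picked index 2: u0 ∈ [8/93, 26/93)
j=3 picked index 3: u0 ∈ [7/62, 9/62)
j=4 picked index 5: u0 ∈ [7/93, 1/3)
j=5 picked index 5: u0 ∈ [-17/186, 1/6)
intersection: [7/62, 9/62)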